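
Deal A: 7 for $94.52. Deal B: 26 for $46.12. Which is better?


Deal A: $94.52/7 = $13.5029/unit
Deal B: $46.12/26 = $1.7738/unit
B is cheaper per unit
= Deal B

Deal B


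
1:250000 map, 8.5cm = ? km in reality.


Real distance = map distance × scale
= 8.5cm × 250000
= 2125000 cm = 21250.0 m
= 21.250 km

21.250 km


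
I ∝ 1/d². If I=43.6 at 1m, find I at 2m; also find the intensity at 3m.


I₁d₁² = I₂d₂²
I at 2m = 43.6 × (1/2)² = 43.6 × 1/4 = 43.6/4 = 10.9000
I at 3m = 43.6 × (1/3)² = 43.6 × 1/9 = 43.6/9 ≈ 4.8444
= 10.9000 and 4.8444

10.9000 and 4.8444


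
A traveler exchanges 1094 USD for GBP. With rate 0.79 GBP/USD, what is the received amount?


Amount × rate = 1094 × 0.79
= 864.26 GBP

864.26 GBP


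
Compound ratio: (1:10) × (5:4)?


Compound ratio = (1×5) : (10×4)
= 5:40
GCD = 5
= 1:8

1:8


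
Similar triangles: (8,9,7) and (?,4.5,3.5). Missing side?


Scale factor = 4.5/9 = 0.5
Missing side = 8 × 0.5
= 4.0

4.0


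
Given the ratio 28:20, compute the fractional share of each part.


Total parts = 28 + 20 = 48
First part: 28/48 = 7/12
Second part: 20/48 = 5/12
= 7/12 and 5/12

7/12 and 5/12


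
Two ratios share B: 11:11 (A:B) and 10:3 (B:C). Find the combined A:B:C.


Match B: multiply A:B by 10 → 110:110
Multiply B:C by 11 → 110:33
Combined: 110:110:33
GCD = 11
= 10:10:3

10:10:3


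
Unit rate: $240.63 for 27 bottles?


Unit rate = total / quantity
= 240.63 / 27
= $8.91 per unit

$8.91 per unit


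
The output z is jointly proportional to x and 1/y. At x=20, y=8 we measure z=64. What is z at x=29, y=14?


z = k·x/y
Solve for k using the known point: k = z·y/x = 64×8/20 = 512/20 = 25.6000
Now evaluate at x=29, y=14:
z = k × 29 / 14 = (512 × 29) / (20 × 14) = 14848/280
≈ 53.0286

53.0286


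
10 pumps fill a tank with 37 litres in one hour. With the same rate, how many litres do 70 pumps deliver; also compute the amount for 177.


Direct proportion: y/x = constant
k = 37/10 = 3.7000
y at x=70: k × 70 = 37 × 70 / 10 = 2590/10 = 259.00
y at x=177: k × 177 = 37 × 177 / 10 = 6549/10 = 654.90
= 259.00 and 654.90

259.00 and 654.90


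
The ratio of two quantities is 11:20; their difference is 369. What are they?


Let A = 11k, B = 20k.
20k - 11k = 369
9k = 369 → k = 369/9 = 41
A = 11×41 = 451, B = 20×41 = 820
= A = 451, B = 820

A = 451, B = 820


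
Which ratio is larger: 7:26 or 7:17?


7/26 = 0.2692
7/17 = 0.4118
0.2692 < 0.4118, so 7:26 is less
= 7:17

7:17


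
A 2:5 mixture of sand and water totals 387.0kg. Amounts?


Total parts = 2 + 5 = 7
sand: 387.0 × 2/7 = 110.6kg
water: 387.0 × 5/7 = 276.4kg
= 110.6kg and 276.4kg

110.6kg and 276.4kg


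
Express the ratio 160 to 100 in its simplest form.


GCD(160, 100) = 20
160/20 : 100/20
= 8:5

8:5


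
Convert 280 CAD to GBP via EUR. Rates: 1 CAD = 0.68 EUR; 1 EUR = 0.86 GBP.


Step 1: 280 CAD × 0.68 = 190.40 EUR
Step 2: 190.40 EUR × 0.86 = 163.74 GBP
Implied rate CAD→GBP = 0.68 × 0.86 = 0.5848
= 163.74 GBP

163.74 GBP


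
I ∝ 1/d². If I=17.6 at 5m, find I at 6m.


I₁d₁² = I₂d₂²
I₂ = I₁ × (d₁/d₂)²
= 17.6 × (5/6)²
= 17.6 × 25/36
= 440/36
≈ 12.2222

12.2222


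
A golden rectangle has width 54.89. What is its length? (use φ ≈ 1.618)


φ = (1 + √5) / 2 ≈ 1.618
Length = width × φ = 54.89 × 1.618 = 88.81202
≈ 88.81

88.81


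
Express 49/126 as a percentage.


Percentage = (part / whole) × 100
= (49 / 126) × 100
≈ 38.89%

38.89%


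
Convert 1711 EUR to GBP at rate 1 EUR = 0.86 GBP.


Amount × rate = 1711 × 0.86
= 1471.46 GBP

1471.46 GBP


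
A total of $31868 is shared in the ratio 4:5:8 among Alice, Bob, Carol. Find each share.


Total parts = 4 + 5 + 8 = 17
Alice: 31868 × 4/17 = 7498.35
Bob: 31868 × 5/17 = 9372.94
Carol: 31868 × 8/17 = 14996.71
= Alice: $7498.35, Bob: $9372.94, Carol: $14996.71

Alice: $7498.35, Bob: $9372.94, Carol: $14996.71


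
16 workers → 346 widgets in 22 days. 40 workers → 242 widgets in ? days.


Days ∝ work / workers, so d₂ = d₁ × (m₁/m₂) × (w₂/w₁)
Workers factor (inverse): 16/40 = 0.4000
Work factor (direct): 242/346 ≈ 0.6994
d₂ = 22 × 16/40 × 242/346 = (22 × 16 × 242) / (40 × 346) = 85184/13840
≈ 6.15 days

6.15 days


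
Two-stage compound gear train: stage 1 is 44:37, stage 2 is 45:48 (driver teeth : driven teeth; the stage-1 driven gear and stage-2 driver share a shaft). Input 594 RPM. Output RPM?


Stage 1: RPM_B = RPM_A × t_A/t_B = 594 × 44/37 = 26136/37 ≈ 706.38
B and C share a shaft → RPM_C = RPM_B
Stage 2: RPM_D = RPM_C × t_C/t_D = RPM_A × (t_A×t_C)/(t_B×t_D)
Overall ratio = (44×45)/(37×48) = 1980/1776
RPM_D = 594 × 1980/1776 = 1176120/1776
≈ 662.23 RPM

662.23 RPM


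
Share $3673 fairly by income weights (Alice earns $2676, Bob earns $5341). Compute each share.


Total income = 2676 + 5341 = $8017
Alice: $3673 × 2676/8017 = $1226.01
Bob: $3673 × 5341/8017 = $2446.99
= Alice: $1226.01, Bob: $2446.99

Alice: $1226.01, Bob: $2446.99


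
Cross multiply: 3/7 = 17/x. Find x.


Cross multiply: 3 × x = 7 × 17
3x = 119
x = 119 / 3
= 39.67

39.67


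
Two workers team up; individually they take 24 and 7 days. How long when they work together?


Rate of A = 1/24 per day
Rate of B = 1/7 per day
Combined rate = 1/24 + 1/7 = 31/168 ≈ 0.1845 per day
Days = 1 / combined rate = 168/31
≈ 5.42 days

5.42 days


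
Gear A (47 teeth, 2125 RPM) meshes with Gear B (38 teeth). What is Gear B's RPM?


Gear ratio = 47:38 = 47:38
RPM_B = RPM_A × (teeth_A / teeth_B)
= 2125 × (47/38)
= 2628.3 RPM

2628.3 RPM


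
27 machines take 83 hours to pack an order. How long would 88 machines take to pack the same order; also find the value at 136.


Inverse proportion: x × y = constant
k = 27 × 83 = 2241
At x=88: k/88 = 25.47
At x=136: k/136 = 16.48
= 25.47 and 16.48

25.47 and 16.48


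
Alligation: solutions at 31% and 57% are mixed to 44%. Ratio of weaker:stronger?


Let x parts of 31% mix with y parts of 57%.
31x + 57y = 44(x + y)
31x + 57y = 44x + 44y
x(31 - 44) = y(44 - 57)
x/y = (57 - 44)/(44 - 31) = 13/13
Simplify: 1:1
= 1:1

1:1


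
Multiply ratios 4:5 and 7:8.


Compound ratio = (4×7) : (5×8)
= 28:40
GCD = 4
= 7:10

7:10


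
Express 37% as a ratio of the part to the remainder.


37% means 37 parts out of 100; remainder = 63
Part : remainder = 37:63
GCD = 1
= 37:63

37:63


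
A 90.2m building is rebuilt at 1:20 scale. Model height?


Model size = real / scale
= 90.2 / 20
= 4.5100 m

4.5100 m


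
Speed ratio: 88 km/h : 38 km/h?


Ratio = 88:38
GCD = 2
Simplified = 44:19
Time ratio (same distance) = 19:44
Speed ratio = 44:19

44:19


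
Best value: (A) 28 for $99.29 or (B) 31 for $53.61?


Deal A: $99.29/28 = $3.5461/unit
Deal B: $53.61/31 = $1.7294/unit
B is cheaper per unit
= Deal B

Deal B


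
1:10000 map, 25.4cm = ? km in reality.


Real distance = map distance × scale
= 25.4cm × 10000
= 254000 cm = 2540.0 m
= 2.540 km

2.540 km


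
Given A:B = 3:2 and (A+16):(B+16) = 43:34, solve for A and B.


Let A = 3k, B = 2k.
(3k + 16) / (2k + 16) = 43/34
Cross-multiply: 34(3k + 16) = 43(2k + 16)
102k + 544 = 86k + 688
102k - 86k = 688 - 544
16k = 144
k = 144/16 = 9
A = 3×9 = 27, B = 2×9 = 18
= A = 27, B = 18

A = 27, B = 18


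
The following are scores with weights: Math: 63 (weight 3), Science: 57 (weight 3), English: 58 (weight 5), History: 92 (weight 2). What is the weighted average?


Numerator = 63×3 + 57×3 + 58×5 + 92×2
= 189 + 171 + 290 + 184
= 834
Total weight = 13
Weighted avg = 834/13
= 64.15

64.15


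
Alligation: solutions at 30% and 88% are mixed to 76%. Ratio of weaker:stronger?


Let x parts of 30% mix with y parts of 88%.
30x + 88y = 76(x + y)
30x + 88y = 76x + 76y
x(30 - 76) = y(76 - 88)
x/y = (88 - 76)/(76 - 30) = 12/46
Simplify: 6:23
= 6:23

6:23


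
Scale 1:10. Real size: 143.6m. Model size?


Model size = real / scale
= 143.6 / 10
= 14.3600 m

14.3600 m


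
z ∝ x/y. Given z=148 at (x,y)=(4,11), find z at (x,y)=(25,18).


z = k·x/y
Solve for k using the known point: k = z·y/x = 148×11/4 = 1628/4 = 407.0000
Now evaluate at x=25, y=18:
z = k × 25 / 18 = (1628 × 25) / (4 × 18) = 40700/72
≈ 565.2778

565.2778


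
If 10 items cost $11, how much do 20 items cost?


Direct proportion: y/x = constant
k = 11/10 = 1.1000
y₂ = k × 20 = 11 × 20 / 10 = 220/10
= 22.00

22.00


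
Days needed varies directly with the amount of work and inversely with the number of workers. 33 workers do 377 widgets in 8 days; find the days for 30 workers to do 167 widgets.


Days ∝ work / workers, so d₂ = d₁ × (m₁/m₂) × (w₂/w₁)
Workers factor (inverse): 33/30 = 1.1000
Work factor (direct): 167/377 ≈ 0.4430
d₂ = 8 × 33/30 × 167/377 = (8 × 33 × 167) / (30 × 377) = 44088/11310
≈ 3.90 days

3.90 days


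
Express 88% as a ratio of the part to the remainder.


88% means 88 parts out of 100; remainder = 12
Part : remainder = 88:12
GCD = 4
= 22:3

22:3


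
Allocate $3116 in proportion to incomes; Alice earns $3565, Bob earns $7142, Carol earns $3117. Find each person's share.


Total income = 3565 + 7142 + 3117 = $13824
Alice: $3116 × 3565/13824 = $803.57
Bob: $3116 × 7142/13824 = $1609.84
Carol: $3116 × 3117/13824 = $702.59
= Alice: $803.57, Bob: $1609.84, Carol: $702.59

Alice: $803.57, Bob: $1609.84, Carol: $702.59


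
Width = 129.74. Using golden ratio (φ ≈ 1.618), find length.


φ = (1 + √5) / 2 ≈ 1.618
Length = width × φ = 129.74 × 1.618 = 209.91932
≈ 209.92

209.92


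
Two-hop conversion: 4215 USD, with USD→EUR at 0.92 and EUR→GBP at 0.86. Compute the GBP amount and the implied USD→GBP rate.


Step 1: 4215 USD × 0.92 = 3877.80 EUR
Step 2: 3877.80 EUR × 0.86 = 3334.91 GBP
Implied rate USD→GBP = 0.92 × 0.86 = 0.7912
= 3334.91 GBP; implied rate 0.7912 GBP/USD

3334.91 GBP; implied rate 0.7912 GBP/USD


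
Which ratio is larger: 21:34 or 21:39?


21/34 = 0.6176
21/39 = 0.5385
0.6176 > 0.5385, so 21:34 is greater
= 21:34

21:34


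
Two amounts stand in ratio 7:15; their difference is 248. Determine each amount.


Let A = 7k, B = 15k.
15k - 7k = 248
8k = 248 → k = 248/8 = 31
A = 7×31 = 217, B = 15×31 = 465
= A = 217, B = 465

A = 217, B = 465


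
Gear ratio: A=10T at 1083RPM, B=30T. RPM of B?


Gear ratio = 10:30 = 1:3
RPM_B = RPM_A × (teeth_A / teeth_B)
= 1083 × (10/30)
= 361.0 RPM

361.0 RPM


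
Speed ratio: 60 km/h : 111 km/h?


Ratio = 60:111
GCD = 3
Simplified = 20:37
Time ratio (same distance) = 37:20
Speed ratio = 20:37

20:37


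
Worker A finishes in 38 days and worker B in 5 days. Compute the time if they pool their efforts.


Rate of A = 1/38 per day
Rate of B = 1/5 per day
Combined rate = 1/38 + 1/5 = 43/190 ≈ 0.2263 per day
Days = 1 / combined rate = 190/43
≈ 4.42 days

4.42 days


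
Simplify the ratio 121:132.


GCD(121, 132) = 11
121/11 : 132/11
= 11:12

11:12


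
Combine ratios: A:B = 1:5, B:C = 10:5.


Match B: multiply A:B by 10 → 10:50
Multiply B:C by 5 → 50:25
Combined: 10:50:25
GCD = 5
= 2:10:5

2:10:5


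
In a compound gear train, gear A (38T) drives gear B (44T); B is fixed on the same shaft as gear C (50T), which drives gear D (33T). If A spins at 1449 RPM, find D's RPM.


Stage 1: RPM_B = RPM_A × t_A/t_B = 1449 × 38/44 = 55062/44 ≈ 1251.41
B and C share a shaft → RPM_C = RPM_B
Stage 2: RPM_D = RPM_C × t_C/t_D = RPM_A × (t_A×t_C)/(t_B×t_D)
Overall ratio = (38×50)/(44×33) = 1900/1452
RPM_D = 1449 × 1900/1452 = 2753100/1452
≈ 1896.07 RPM

1896.07 RPM


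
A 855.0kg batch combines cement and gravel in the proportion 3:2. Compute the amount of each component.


Total parts = 3 + 2 = 5
cement: 855.0 × 3/5 = 513.0kg
gravel: 855.0 × 2/5 = 342.0kg
= 513.0kg and 342.0kg

513.0kg and 342.0kg


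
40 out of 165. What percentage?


Percentage = (part / whole) × 100
= (40 / 165) × 100
≈ 24.24%

24.24%


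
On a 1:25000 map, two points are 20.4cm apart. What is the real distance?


Real distance = map distance × scale
= 20.4cm × 25000
= 510000 cm = 5100.0 m
= 5.100 km

5.100 km


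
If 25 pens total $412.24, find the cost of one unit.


Unit rate = total / quantity
= 412.24 / 25
= $16.49 per unit

$16.49 per unit


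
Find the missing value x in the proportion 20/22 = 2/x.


Cross multiply: 20 × x = 22 × 2
20x = 44
x = 44 / 20
= 2.20

2.20


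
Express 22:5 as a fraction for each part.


Total parts = 22 + 5 = 27
First part: 22/27 = 22/27
Second part: 5/27 = 5/27
= 22/27 and 5/27

22/27 and 5/27


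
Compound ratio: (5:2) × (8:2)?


Compound ratio = (5×8) : (2×2)
= 40:4
GCD = 4
= 10:1

10:1


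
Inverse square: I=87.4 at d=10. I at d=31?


I₁d₁² = I₂d₂²
I₂ = I₁ × (d₁/d₂)²
= 87.4 × (10/31)²
= 87.4 × 100/961
= 8740/961
≈ 9.0947

9.0947


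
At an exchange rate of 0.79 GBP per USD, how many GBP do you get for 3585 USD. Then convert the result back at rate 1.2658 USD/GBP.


Amount × rate = 3585 × 0.79 = 2832.15 GBP
Round-trip: 2832.15 × 1.2658 = 3584.94 USD
= 2832.15 GBP, then 3584.94 USD

2832.15 GBP, then 3584.94 USD


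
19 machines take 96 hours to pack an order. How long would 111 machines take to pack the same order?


Inverse proportion: x × y = constant
k = 19 × 96 = 1824
y₂ = k / 111 = 1824 / 111
= 16.43

16.43


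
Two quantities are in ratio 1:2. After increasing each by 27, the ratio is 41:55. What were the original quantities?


Let A = 1k, B = 2k.
(1k + 27) / (2k + 27) = 41/55
Cross-multiply: 55(1k + 27) = 41(2k + 27)
55k + 1485 = 82k + 1107
55k - 82k = 1107 - 1485
-27k = -378
k = -378/-27 = 14
A = 1×14 = 14, B = 2×14 = 28
= A = 14, B = 28

A = 14, B = 28


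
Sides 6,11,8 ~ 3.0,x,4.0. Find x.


Scale factor = 3.0/6 = 0.5
Missing side = 11 × 0.5
= 5.5

5.5


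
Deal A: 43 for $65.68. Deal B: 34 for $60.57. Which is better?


Deal A: $65.68/43 = $1.5274/unit
Deal B: $60.57/34 = $1.7815/unit
A is cheaper per unit
= Deal A

Deal A


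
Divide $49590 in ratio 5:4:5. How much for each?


Total parts = 5 + 4 + 5 = 14
Part 1: 49590 × 5/14 = 17710.71
Part 2: 49590 × 4/14 = 14168.57
Part 3: 49590 × 5/14 = 17710.71
= Part 1: $17710.71, Part 2: $14168.57, Part 3: $17710.71

Part 1: $17710.71, Part 2: $14168.57, Part 3: $17710.71


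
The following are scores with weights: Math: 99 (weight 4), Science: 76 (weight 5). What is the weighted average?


Numerator = 99×4 + 76×5
= 396 + 380
= 776
Total weight = 9
Weighted avg = 776/9
= 86.22

86.22


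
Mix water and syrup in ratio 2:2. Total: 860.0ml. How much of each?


Total parts = 2 + 2 = 4
water: 860.0 × 2/4 = 430.0ml
syrup: 860.0 × 2/4 = 430.0ml
= 430.0ml and 430.0ml

430.0ml and 430.0ml


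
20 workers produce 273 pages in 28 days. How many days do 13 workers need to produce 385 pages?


Days ∝ work / workers, so d₂ = d₁ × (m₁/m₂) × (w₂/w₁)
Workers factor (inverse): 20/13 ≈ 1.5385
Work factor (direct): 385/273 ≈ 1.4103
d₂ = 28 × 20/13 × 385/273 = (28 × 20 × 385) / (13 × 273) = 215600/3549
≈ 60.75 days

60.75 days


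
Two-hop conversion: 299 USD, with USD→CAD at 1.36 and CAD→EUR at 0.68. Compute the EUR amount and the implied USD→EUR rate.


Step 1: 299 USD × 1.36 = 406.64 CAD
Step 2: 406.64 CAD × 0.68 = 276.52 EUR
Implied rate USD→EUR = 1.36 × 0.68 = 0.9248
= 276.52 EUR; implied rate 0.9248 EUR/USD

276.52 EUR; implied rate 0.9248 EUR/USD


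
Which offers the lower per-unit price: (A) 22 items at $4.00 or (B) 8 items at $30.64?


Deal A: $4.00/22 = $0.1818/unit
Deal B: $30.64/8 = $3.8300/unit
A is cheaper per unit
= Deal A

Deal A


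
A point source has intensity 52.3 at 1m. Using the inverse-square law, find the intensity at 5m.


I₁d₁² = I₂d₂²
I₂ = I₁ × (d₁/d₂)²
= 52.3 × (1/5)²
= 52.3 × 1/25
= 52.3/25
= 2.0920

2.0920


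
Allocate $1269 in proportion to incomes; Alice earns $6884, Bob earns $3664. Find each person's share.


Total income = 6884 + 3664 = $10548
Alice: $1269 × 6884/10548 = $828.19
Bob: $1269 × 3664/10548 = $440.81
= Alice: $828.19, Bob: $440.81

Alice: $828.19, Bob: $440.81


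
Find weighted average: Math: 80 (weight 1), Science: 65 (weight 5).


Numerator = 80×1 + 65×5
= 80 + 325
= 405
Total weight = 6
Weighted avg = 405/6
= 67.50

67.50


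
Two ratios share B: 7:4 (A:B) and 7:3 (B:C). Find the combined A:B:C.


Match B: multiply A:B by 7 → 49:28
Multiply B:C by 4 → 28:12
Combined: 49:28:12
GCD = 1
= 49:28:12

49:28:12


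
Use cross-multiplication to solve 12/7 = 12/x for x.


Cross multiply: 12 × x = 7 × 12
12x = 84
x = 84 / 12
= 7.00

7.00


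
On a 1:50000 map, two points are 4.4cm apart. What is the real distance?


Real distance = map distance × scale
= 4.4cm × 50000
= 220000 cm = 2200.0 m
= 2.200 km

2.200 km


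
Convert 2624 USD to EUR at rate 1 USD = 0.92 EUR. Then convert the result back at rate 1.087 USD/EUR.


Amount × rate = 2624 × 0.92 = 2414.08 EUR
Round-trip: 2414.08 × 1.087 = 2624.10 USD
= 2414.08 EUR, then 2624.10 USD

2414.08 EUR, then 2624.10 USD


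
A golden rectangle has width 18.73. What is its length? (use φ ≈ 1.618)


φ = (1 + √5) / 2 ≈ 1.618
Length = width × φ = 18.73 × 1.618 = 30.30514
≈ 30.31

30.31


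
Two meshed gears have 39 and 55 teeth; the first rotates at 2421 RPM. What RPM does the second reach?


Gear ratio = 39:55 = 39:55
RPM_B = RPM_A × (teeth_A / teeth_B)
= 2421 × (39/55)
= 1716.7 RPM

1716.7 RPM


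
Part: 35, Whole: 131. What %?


Percentage = (part / whole) × 100
= (35 / 131) × 100
≈ 26.72%

26.72%


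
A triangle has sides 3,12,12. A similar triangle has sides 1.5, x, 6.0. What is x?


Scale factor = 1.5/3 = 0.5
Missing side = 12 × 0.5
= 6.0

6.0


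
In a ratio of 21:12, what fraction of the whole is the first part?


Total parts = 21 + 12 = 33
First part: 21/33 = 7/11
= 7/11

7/11


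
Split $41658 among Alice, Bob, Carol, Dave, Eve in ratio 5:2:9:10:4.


Total parts = 5 + 2 + 9 + 10 + 4 = 30
Alice: 41658 × 5/30 = 6943.00
Bob: 41658 × 2/30 = 2777.20
Carol: 41658 × 9/30 = 12497.40
Dave: 41658 × 10/30 = 13886.00
Eve: 41658 × 4/30 = 5554.40
= Alice: $6943.00, Bob: $2777.20, Carol: $12497.40, Dave: $13886.00, Eve: $5554.40

Alice: $6943.00, Bob: $2777.20, Carol: $12497.40, Dave: $13886.00, Eve: $5554.40


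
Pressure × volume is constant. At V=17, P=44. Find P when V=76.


Inverse proportion: x × y = constant
k = 17 × 44 = 748
y₂ = k / 76 = 748 / 76
= 9.84

9.84


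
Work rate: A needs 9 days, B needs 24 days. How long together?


Rate of A = 1/9 per day
Rate of B = 1/24 per day
Combined rate = 1/9 + 1/24 = 33/216 ≈ 0.1528 per day
Days = 1 / combined rate = 216/33
≈ 6.55 days

6.55 days


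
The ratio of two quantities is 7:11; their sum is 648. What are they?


Let A = 7k, B = 11k.
7k + 11k = 648
18k = 648 → k = 648/18 = 36
A = 7×36 = 252, B = 11×36 = 396
= A = 252, B = 396

A = 252, B = 396


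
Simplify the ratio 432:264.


GCD(432, 264) = 24
432/24 : 264/24
= 18:11

18:11


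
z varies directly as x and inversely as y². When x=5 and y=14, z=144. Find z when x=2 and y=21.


z = k·x/y²
Solve for k using the known point: k = z·y²/x = 144×196/5 = 28224/5 = 5644.8000
Now evaluate at x=2, y=21:
z = k × 2 / 441 = (28224 × 2) / (5 × 441) = 56448/2205
= 25.6000

25.6000


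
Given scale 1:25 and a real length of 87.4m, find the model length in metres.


Model size = real / scale
= 87.4 / 25
= 3.4960 m

3.4960 m


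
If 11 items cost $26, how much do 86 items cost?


Direct proportion: y/x = constant
k = 26/11 ≈ 2.3636
y₂ = k × 86 = 26 × 86 / 11 = 2236/11
≈ 203.27

203.27


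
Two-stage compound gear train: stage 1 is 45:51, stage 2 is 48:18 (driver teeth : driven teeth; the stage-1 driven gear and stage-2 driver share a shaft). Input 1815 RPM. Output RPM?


Stage 1: RPM_B = RPM_A × t_A/t_B = 1815 × 45/51 = 81675/51 ≈ 1601.47
B and C share a shaft → RPM_C = RPM_B
Stage 2: RPM_D = RPM_C × t_C/t_D = RPM_A × (t_A×t_C)/(t_B×t_D)
Overall ratio = (45×48)/(51×18) = 2160/918
RPM_D = 1815 × 2160/918 = 3920400/918
≈ 4270.59 RPM

4270.59 RPM


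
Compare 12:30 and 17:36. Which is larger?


12/30 = 0.4000
17/36 = 0.4722
0.4000 < 0.4722, so 12:30 is less
= 17:36

17:36


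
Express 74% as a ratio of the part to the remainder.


74% means 74 parts out of 100; remainder = 26
Part : remainder = 74:26
GCD = 2
= 37:13

37:13


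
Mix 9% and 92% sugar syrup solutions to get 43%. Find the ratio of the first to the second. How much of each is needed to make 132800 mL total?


Let x parts of 9% mix with y parts of 92%.
9x + 92y = 43(x + y)
9x + 92y = 43x + 43y
x(9 - 43) = y(43 - 92)
x/y = (92 - 43)/(43 - 9) = 49/34
Simplify: 49:34
Total parts = 83; one part = 132800/83 = 1600.00 mL
9% solution: 49×1600.00 = 78400.00 mL
92% solution: 34×1600.00 = 54400.00 mL
= ratio 49:34; 78400.00 mL and 54400.00 mL

ratio 49:34; 78400.00 mL and 54400.00 mL


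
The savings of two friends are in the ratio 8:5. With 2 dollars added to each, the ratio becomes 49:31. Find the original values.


Let A = 8k, B = 5k.
(8k + 2) / (5k + 2) = 49/31
Cross-multiply: 31(8k + 2) = 49(5k + 2)
248k + 62 = 245k + 98
248k - 245k = 98 - 62
3k = 36
k = 36/3 = 12
A = 8×12 = 96, B = 5×12 = 60
= A = 96, B = 60

A = 96, B = 60


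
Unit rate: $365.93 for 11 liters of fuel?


Unit rate = total / quantity
= 365.93 / 11
= $33.27 per unit

$33.27 per unit


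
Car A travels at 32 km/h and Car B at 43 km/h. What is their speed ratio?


Ratio = 32:43
GCD = 1
Simplified = 32:43
Time ratio (same distance) = 43:32
Speed ratio = 32:43

32:43


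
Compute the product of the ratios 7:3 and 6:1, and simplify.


Compound ratio = (7×6) : (3×1)
= 42:3
GCD = 3
= 14:1

14:1


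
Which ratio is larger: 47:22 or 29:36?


47/22 = 2.1364
29/36 = 0.8056
2.1364 > 0.8056, so 47:22 is greater
= 47:22

47:22


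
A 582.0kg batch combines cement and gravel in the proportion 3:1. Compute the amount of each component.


Total parts = 3 + 1 = 4
cement: 582.0 × 3/4 = 436.5kg
gravel: 582.0 × 1/4 = 145.5kg
= 436.5kg and 145.5kg

436.5kg and 145.5kg


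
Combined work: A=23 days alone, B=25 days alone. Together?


Rate of A = 1/23 per day
Rate of B = 1/25 per day
Combined rate = 1/23 + 1/25 = 48/575 ≈ 0.0835 per day
Days = 1 / combined rate = 575/48
≈ 11.98 days

11.98 days


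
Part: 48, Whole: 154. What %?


Percentage = (part / whole) × 100
= (48 / 154) × 100
≈ 31.17%

31.17%


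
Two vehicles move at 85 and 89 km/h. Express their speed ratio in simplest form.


Ratio = 85:89
GCD = 1
Simplified = 85:89
Time ratio (same distance) = 89:85
Speed ratio = 85:89

85:89


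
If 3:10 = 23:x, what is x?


Cross multiply: 3 × x = 10 × 23
3x = 230
x = 230 / 3
= 76.67

76.67


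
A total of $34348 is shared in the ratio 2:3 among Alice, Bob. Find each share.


Total parts = 2 + 3 = 5
Alice: 34348 × 2/5 = 13739.20
Bob: 34348 × 3/5 = 20608.80
= Alice: $13739.20, Bob: $20608.80

Alice: $13739.20, Bob: $20608.80


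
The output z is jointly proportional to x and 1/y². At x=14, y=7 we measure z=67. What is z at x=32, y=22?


z = k·x/y²
Solve for k using the known point: k = z·y²/x = 67×49/14 = 3283/14 = 234.5000
Now evaluate at x=32, y=22:
z = k × 32 / 484 = (3283 × 32) / (14 × 484) = 105056/6776
≈ 15.5041

15.5041


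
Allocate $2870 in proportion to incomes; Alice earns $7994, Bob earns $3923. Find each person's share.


Total income = 7994 + 3923 = $11917
Alice: $2870 × 7994/11917 = $1925.21
Bob: $2870 × 3923/11917 = $944.79
= Alice: $1925.21, Bob: $944.79

Alice: $1925.21, Bob: $944.79


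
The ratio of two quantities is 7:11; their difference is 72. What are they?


Let A = 7k, B = 11k.
11k - 7k = 72
4k = 72 → k = 72/4 = 18
A = 7×18 = 126, B = 11×18 = 198
= A = 126, B = 198

A = 126, B = 198


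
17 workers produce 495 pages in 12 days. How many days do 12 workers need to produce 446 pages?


Days ∝ work / workers, so d₂ = d₁ × (m₁/m₂) × (w₂/w₁)
Workers factor (inverse): 17/12 ≈ 1.4167
Work factor (direct): 446/495 ≈ 0.9010
d₂ = 12 × 17/12 × 446/495 = (12 × 17 × 446) / (12 × 495) = 90984/5940
≈ 15.32 days

15.32 days


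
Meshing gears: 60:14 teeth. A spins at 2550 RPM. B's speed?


Gear ratio = 60:14 = 30:7
RPM_B = RPM_A × (teeth_A / teeth_B)
= 2550 × (60/14)
= 10928.6 RPM

10928.6 RPM


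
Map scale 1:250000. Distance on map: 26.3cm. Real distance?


Real distance = map distance × scale
= 26.3cm × 250000
= 6575000 cm = 65750.0 m
= 65.750 km

65.750 km


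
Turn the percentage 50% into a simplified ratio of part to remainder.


50% means 50 parts out of 100; remainder = 50
Part : remainder = 50:50
GCD = 50
= 1:1

1:1


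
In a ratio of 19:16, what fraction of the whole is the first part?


Total parts = 19 + 16 = 35
First part: 19/35 = 19/35
= 19/35

19/35


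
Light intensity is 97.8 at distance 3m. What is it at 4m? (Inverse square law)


I₁d₁² = I₂d₂²
I₂ = I₁ × (d₁/d₂)²
= 97.8 × (3/4)²
= 97.8 × 9/16
= 880.2/16
= 55.0125

55.0125


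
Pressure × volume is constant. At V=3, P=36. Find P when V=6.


Inverse proportion: x × y = constant
k = 3 × 36 = 108
y₂ = k / 6 = 108 / 6
= 18.00

18.00


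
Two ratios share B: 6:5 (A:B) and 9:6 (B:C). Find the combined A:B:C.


Match B: multiply A:B by 9 → 54:45
Multiply B:C by 5 → 45:30
Combined: 54:45:30
GCD = 3
= 18:15:10

18:15:10


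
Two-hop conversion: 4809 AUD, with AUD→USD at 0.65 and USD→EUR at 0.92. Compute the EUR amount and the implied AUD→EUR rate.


Step 1: 4809 AUD × 0.65 = 3125.85 USD
Step 2: 3125.85 USD × 0.92 = 2875.78 EUR
Implied rate AUD→EUR = 0.65 × 0.92 = 0.5980
= 2875.78 EUR; implied rate 0.5980 EUR/AUD

2875.78 EUR; implied rate 0.5980 EUR/AUD


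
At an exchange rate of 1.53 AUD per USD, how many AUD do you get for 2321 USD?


Amount × rate = 2321 × 1.53
= 3551.13 AUD

3551.13 AUD


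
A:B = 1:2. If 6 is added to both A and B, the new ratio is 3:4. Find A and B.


Let A = 1k, B = 2k.
(1k + 6) / (2k + 6) = 3/4
Cross-multiply: 4(1k + 6) = 3(2k + 6)
4k + 24 = 6k + 18
4k - 6k = 18 - 24
-2k = -6
k = -6/-2 = 3
A = 1×3 = 3, B = 2×3 = 6
= A = 3, B = 6

A = 3, B = 6


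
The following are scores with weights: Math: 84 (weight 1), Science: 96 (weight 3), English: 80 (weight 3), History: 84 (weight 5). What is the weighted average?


Numerator = 84×1 + 96×3 + 80×3 + 84×5
= 84 + 288 + 240 + 420
= 1032
Total weight = 12
Weighted avg = 1032/12
= 86.00

86.00


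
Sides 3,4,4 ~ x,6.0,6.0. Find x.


Scale factor = 6.0/4 = 1.5
Missing side = 3 × 1.5
= 4.5

4.5


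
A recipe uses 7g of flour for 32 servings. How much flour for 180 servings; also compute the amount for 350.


Direct proportion: y/x = constant
k = 7/32 ≈ 0.2188
y at x=180: k × 180 = 7 × 180 / 32 = 1260/32 ≈ 39.38
y at x=350: k × 350 = 7 × 350 / 32 = 2450/32 ≈ 76.56
= 39.38 and 76.56

39.38 and 76.56


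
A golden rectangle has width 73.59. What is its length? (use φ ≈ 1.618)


φ = (1 + √5) / 2 ≈ 1.618
Length = width × φ = 73.59 × 1.618 = 119.06862
≈ 119.07

119.07


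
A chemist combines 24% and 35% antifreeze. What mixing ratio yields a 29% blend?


Let x parts of 24% mix with y parts of 35%.
24x + 35y = 29(x + y)
24x + 35y = 29x + 29y
x(24 - 29) = y(29 - 35)
x/y = (35 - 29)/(29 - 24) = 6/5
Simplify: 6:5
= 6:5

6:5


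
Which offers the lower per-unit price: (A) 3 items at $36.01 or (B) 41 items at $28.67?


Deal A: $36.01/3 = $12.0033/unit
Deal B: $28.67/41 = $0.6993/unit
B is cheaper per unit
= Deal B

Deal B


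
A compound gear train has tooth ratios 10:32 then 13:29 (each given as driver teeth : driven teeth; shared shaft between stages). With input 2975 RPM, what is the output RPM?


Stage 1: RPM_B = RPM_A × t_A/t_B = 2975 × 10/32 = 29750/32 ≈ 929.69
B and C share a shaft → RPM_C = RPM_B
Stage 2: RPM_D = RPM_C × t_C/t_D = RPM_A × (t_A×t_C)/(t_B×t_D)
Overall ratio = (10×13)/(32×29) = 130/928
RPM_D = 2975 × 130/928 = 386750/928
≈ 416.76 RPM

416.76 RPM


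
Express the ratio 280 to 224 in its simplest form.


GCD(280, 224) = 56
280/56 : 224/56
= 5:4

5:4


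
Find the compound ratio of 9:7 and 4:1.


Compound ratio = (9×4) : (7×1)
= 36:7
GCD = 1
= 36:7

36:7


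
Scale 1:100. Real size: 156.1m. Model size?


Model size = real / scale
= 156.1 / 100
= 1.5610 m

1.5610 m


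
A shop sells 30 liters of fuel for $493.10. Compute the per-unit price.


Unit rate = total / quantity
= 493.10 / 30
= $16.44 per unit

$16.44 per unit


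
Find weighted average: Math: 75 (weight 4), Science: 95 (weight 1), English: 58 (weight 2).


Numerator = 75×4 + 95×1 + 58×2
= 300 + 95 + 116
= 511
Total weight = 7
Weighted avg = 511/7
= 73.00

73.00


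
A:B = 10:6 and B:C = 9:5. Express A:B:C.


Match B: multiply A:B by 9 → 90:54
Multiply B:C by 6 → 54:30
Combined: 90:54:30
GCD = 6
= 15:9:5

15:9:5


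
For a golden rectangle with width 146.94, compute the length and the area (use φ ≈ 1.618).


φ = (1 + √5) / 2 ≈ 1.618
Length = width × φ = 146.94 × 1.618 = 237.74892
≈ 237.75
Area = width × length = 146.94 × 237.74892 = 34934.8263048 ≈ 34934.83
= Length: 237.75, Area: 34934.83

Length: 237.75, Area: 34934.83


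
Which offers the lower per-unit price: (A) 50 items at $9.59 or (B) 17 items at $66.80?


Deal A: $9.59/50 = $0.1918/unit
Deal B: $66.80/17 = $3.9294/unit
A is cheaper per unit
= Deal A

Deal A


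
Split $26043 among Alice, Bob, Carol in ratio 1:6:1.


Total parts = 1 + 6 + 1 = 8
Alice: 26043 × 1/8 = 3255.38
Bob: 26043 × 6/8 = 19532.25
Carol: 26043 × 1/8 = 3255.38
= Alice: $3255.38, Bob: $19532.25, Carol: $3255.38

Alice: $3255.38, Bob: $19532.25, Carol: $3255.38


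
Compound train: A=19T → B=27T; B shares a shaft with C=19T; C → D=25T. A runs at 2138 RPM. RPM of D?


Stage 1: RPM_B = RPM_A × t_A/t_B = 2138 × 19/27 = 40622/27 ≈ 1504.52
B and C share a shaft → RPM_C = RPM_B
Stage 2: RPM_D = RPM_C × t_C/t_D = RPM_A × (t_A×t_C)/(t_B×t_D)
Overall ratio = (19×19)/(27×25) = 361/675
RPM_D = 2138 × 361/675 = 771818/675
≈ 1143.43 RPM

1143.43 RPM


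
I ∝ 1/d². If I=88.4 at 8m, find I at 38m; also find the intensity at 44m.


I₁d₁² = I₂d₂²
I at 38m = 88.4 × (8/38)² = 88.4 × 64/1444 = 5657.6/1444 ≈ 3.9180
I at 44m = 88.4 × (8/44)² = 88.4 × 64/1936 = 5657.6/1936 ≈ 2.9223
= 3.9180 and 2.9223

3.9180 and 2.9223


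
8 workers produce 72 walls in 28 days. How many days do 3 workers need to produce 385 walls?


Days ∝ work / workers, so d₂ = d₁ × (m₁/m₂) × (w₂/w₁)
Workers factor (inverse): 8/3 ≈ 2.6667
Work factor (direct): 385/72 ≈ 5.3472
d₂ = 28 × 8/3 × 385/72 = (28 × 8 × 385) / (3 × 72) = 86240/216
≈ 399.26 days

399.26 days


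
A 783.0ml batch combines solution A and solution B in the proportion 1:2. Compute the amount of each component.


Total parts = 1 + 2 = 3
solution A: 783.0 × 1/3 = 261.0ml
solution B: 783.0 × 2/3 = 522.0ml
= 261.0ml and 522.0ml

261.0ml and 522.0ml


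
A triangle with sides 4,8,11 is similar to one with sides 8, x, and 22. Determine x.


Scale factor = 8/4 = 2
Missing side = 8 × 2
= 16.0

16.0


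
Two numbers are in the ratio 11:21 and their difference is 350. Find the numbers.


Let A = 11k, B = 21k.
21k - 11k = 350
10k = 350 → k = 350/10 = 35
A = 11×35 = 385, B = 21×35 = 735
= A = 385, B = 735

A = 385, B = 735


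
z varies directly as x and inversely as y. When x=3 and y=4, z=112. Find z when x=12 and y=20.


z = k·x/y
Solve for k using the known point: k = z·y/x = 112×4/3 = 448/3 ≈ 149.3333
Now evaluate at x=12, y=20:
z = k × 12 / 20 = (448 × 12) / (3 × 20) = 5376/60
= 89.6000

89.6000


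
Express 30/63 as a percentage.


Percentage = (part / whole) × 100
= (30 / 63) × 100
≈ 47.62%

47.62%


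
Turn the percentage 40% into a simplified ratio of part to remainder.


40% means 40 parts out of 100; remainder = 60
Part : remainder = 40:60
GCD = 20
= 2:3

2:3


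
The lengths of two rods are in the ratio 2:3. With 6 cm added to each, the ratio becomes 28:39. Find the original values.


Let A = 2k, B = 3k.
(2k + 6) / (3k + 6) = 28/39
Cross-multiply: 39(2k + 6) = 28(3k + 6)
78k + 234 = 84k + 168
78k - 84k = 168 - 234
-6k = -66
k = -66/-6 = 11
A = 2×11 = 22, B = 3×11 = 33
= A = 22, B = 33

A = 22, B = 33


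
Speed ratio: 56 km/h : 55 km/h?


Ratio = 56:55
GCD = 1
Simplified = 56:55
Time ratio (same distance) = 55:56
Speed ratio = 56:55

56:55


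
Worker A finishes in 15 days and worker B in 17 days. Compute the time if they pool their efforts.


Rate of A = 1/15 per day
Rate of B = 1/17 per day
Combined rate = 1/15 + 1/17 = 32/255 ≈ 0.1255 per day
Days = 1 / combined rate = 255/32
≈ 7.97 days

7.97 days


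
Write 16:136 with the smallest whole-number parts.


GCD(16, 136) = 8
16/8 : 136/8
= 2:17

2:17


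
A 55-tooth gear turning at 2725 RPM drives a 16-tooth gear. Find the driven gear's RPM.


Gear ratio = 55:16 = 55:16
RPM_B = RPM_A × (teeth_A / teeth_B)
= 2725 × (55/16)
= 9367.2 RPM

9367.2 RPM


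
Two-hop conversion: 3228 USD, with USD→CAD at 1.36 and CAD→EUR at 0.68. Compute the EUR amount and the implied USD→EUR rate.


Step 1: 3228 USD × 1.36 = 4390.08 CAD
Step 2: 4390.08 CAD × 0.68 = 2985.25 EUR
Implied rate USD→EUR = 1.36 × 0.68 = 0.9248
= 2985.25 EUR; implied rate 0.9248 EUR/USD

2985.25 EUR; implied rate 0.9248 EUR/USD


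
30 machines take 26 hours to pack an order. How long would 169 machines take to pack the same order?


Inverse proportion: x × y = constant
k = 30 × 26 = 780
y₂ = k / 169 = 780 / 169
= 4.62

4.62


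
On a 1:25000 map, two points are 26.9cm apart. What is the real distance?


Real distance = map distance × scale
= 26.9cm × 25000
= 672500 cm = 6725.0 m
= 6.725 km

6.725 km


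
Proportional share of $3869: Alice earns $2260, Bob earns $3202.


Total income = 2260 + 3202 = $5462
Alice: $3869 × 2260/5462 = $1600.87
Bob: $3869 × 3202/5462 = $2268.13
= Alice: $1600.87, Bob: $2268.13

Alice: $1600.87, Bob: $2268.13


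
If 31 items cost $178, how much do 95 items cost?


Direct proportion: y/x = constant
k = 178/31 ≈ 5.7419
y₂ = k × 95 = 178 × 95 / 31 = 16910/31
≈ 545.48

545.48


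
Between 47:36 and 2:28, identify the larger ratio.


47/36 = 1.3056
2/28 = 0.0714
1.3056 > 0.0714, so 47:36 is greater
= 47:36

47:36


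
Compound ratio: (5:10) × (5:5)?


Compound ratio = (5×5) : (10×5)
= 25:50
GCD = 25
= 1:2

1:2


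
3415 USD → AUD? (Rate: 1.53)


Amount × rate = 3415 × 1.53
= 5224.95 AUD

5224.95 AUD


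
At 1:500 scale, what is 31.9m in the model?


Model size = real / scale
= 31.9 / 500
= 0.0638 m

0.0638 m


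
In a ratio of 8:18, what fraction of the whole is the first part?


Total parts = 8 + 18 = 26
First part: 8/26 = 4/13
= 4/13

4/13


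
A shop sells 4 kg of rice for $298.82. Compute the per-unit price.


Unit rate = total / quantity
= 298.82 / 4
= $74.71 per unit

$74.71 per unit


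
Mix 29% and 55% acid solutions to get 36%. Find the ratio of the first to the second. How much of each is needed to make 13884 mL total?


Let x parts of 29% mix with y parts of 55%.
29x + 55y = 36(x + y)
29x + 55y = 36x + 36y
x(29 - 36) = y(36 - 55)
x/y = (55 - 36)/(36 - 29) = 19/7
Simplify: 19:7
Total parts = 26; one part = 13884/26 = 534.00 mL
29% solution: 19×534.00 = 10146.00 mL
55% solution: 7×534.00 = 3738.00 mL
= ratio 19:7; 10146.00 mL and 3738.00 mL

ratio 19:7; 10146.00 mL and 3738.00 mL


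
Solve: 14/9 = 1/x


Cross multiply: 14 × x = 9 × 1
14x = 9
x = 9 / 14
= 0.64

0.64


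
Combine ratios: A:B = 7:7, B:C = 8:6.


Match B: multiply A:B by 8 → 56:56
Multiply B:C by 7 → 56:42
Combined: 56:56:42
GCD = 14
= 4:4:3

4:4:3


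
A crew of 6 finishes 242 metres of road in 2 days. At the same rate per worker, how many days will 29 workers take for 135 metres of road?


Days ∝ work / workers, so d₂ = d₁ × (m₁/m₂) × (w₂/w₁)
Workers factor (inverse): 6/29 ≈ 0.2069
Work factor (direct): 135/242 ≈ 0.5579
d₂ = 2 × 6/29 × 135/242 = (2 × 6 × 135) / (29 × 242) = 1620/7018
≈ 0.23 days

0.23 days


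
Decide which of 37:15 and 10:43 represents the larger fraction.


37/15 = 2.4667
10/43 = 0.2326
2.4667 > 0.2326, so 37:15 is greater
= 37:15

37:15


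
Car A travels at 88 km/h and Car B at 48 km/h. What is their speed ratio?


Ratio = 88:48
GCD = 8
Simplified = 11:6
Time ratio (same distance) = 6:11
Speed ratio = 11:6

11:6


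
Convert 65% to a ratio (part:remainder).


65% means 65 parts out of 100; remainder = 35
Part : remainder = 65:35
GCD = 5
= 13:7

13:7


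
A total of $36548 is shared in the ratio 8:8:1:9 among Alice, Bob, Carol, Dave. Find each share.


Total parts = 8 + 8 + 1 + 9 = 26
Alice: 36548 × 8/26 = 11245.54
Bob: 36548 × 8/26 = 11245.54
Carol: 36548 × 1/26 = 1405.69
Dave: 36548 × 9/26 = 12651.23
= Alice: $11245.54, Bob: $11245.54, Carol: $1405.69, Dave: $12651.23

Alice: $11245.54, Bob: $11245.54, Carol: $1405.69, Dave: $12651.23


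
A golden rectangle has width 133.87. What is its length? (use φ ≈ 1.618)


φ = (1 + √5) / 2 ≈ 1.618
Length = width × φ = 133.87 × 1.618 = 216.60166
≈ 216.60

216.60


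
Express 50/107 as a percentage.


Percentage = (part / whole) × 100
= (50 / 107) × 100
≈ 46.73%

46.73%


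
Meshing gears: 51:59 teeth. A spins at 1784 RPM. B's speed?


Gear ratio = 51:59 = 51:59
RPM_B = RPM_A × (teeth_A / teeth_B)
= 1784 × (51/59)
= 1542.1 RPM

1542.1 RPM


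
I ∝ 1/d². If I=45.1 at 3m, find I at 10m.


I₁d₁² = I₂d₂²
I₂ = I₁ × (d₁/d₂)²
= 45.1 × (3/10)²
= 45.1 × 9/100
= 405.9/100
= 4.0590

4.0590


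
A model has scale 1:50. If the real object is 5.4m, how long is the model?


Model size = real / scale
= 5.4 / 50
= 0.1080 m

0.1080 m


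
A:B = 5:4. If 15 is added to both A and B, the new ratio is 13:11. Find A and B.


Let A = 5k, B = 4k.
(5k + 15) / (4k + 15) = 13/11
Cross-multiply: 11(5k + 15) = 13(4k + 15)
55k + 165 = 52k + 195
55k - 52k = 195 - 165
3k = 30
k = 30/3 = 10
A = 5×10 = 50, B = 4×10 = 40
= A = 50, B = 40

A = 50, B = 40


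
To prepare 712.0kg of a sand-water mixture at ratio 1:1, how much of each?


Total parts = 1 + 1 = 2
sand: 712.0 × 1/2 = 356.0kg
water: 712.0 × 1/2 = 356.0kg
= 356.0kg and 356.0kg

356.0kg and 356.0kg


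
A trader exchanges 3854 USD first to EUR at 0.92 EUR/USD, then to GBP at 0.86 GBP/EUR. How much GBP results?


Step 1: 3854 USD × 0.92 = 3545.68 EUR
Step 2: 3545.68 EUR × 0.86 = 3049.28 GBP
Implied rate USD→GBP = 0.92 × 0.86 = 0.7912
= 3049.28 GBP

3049.28 GBP


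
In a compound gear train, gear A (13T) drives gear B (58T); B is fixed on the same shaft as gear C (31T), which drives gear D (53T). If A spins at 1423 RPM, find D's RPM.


Stage 1: RPM_B = RPM_A × t_A/t_B = 1423 × 13/58 = 18499/58 ≈ 318.95
B and C share a shaft → RPM_C = RPM_B
Stage 2: RPM_D = RPM_C × t_C/t_D = RPM_A × (t_A×t_C)/(t_B×t_D)
Overall ratio = (13×31)/(58×53) = 403/3074
RPM_D = 1423 × 403/3074 = 573469/3074
≈ 186.55 RPM

186.55 RPM
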